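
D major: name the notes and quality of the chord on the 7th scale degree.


Let's work it out.
D major scale: D E F# G A B C#
Diatonic triad on degree 7 stacks scale notes 7, 2, 4: C# E G
C#→E = 3 semitones; C#→G = 6 semitones → diminished triad
= C# E G (diminished)


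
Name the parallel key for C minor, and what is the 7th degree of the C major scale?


Parallel keys share the same tonic but differ in mode
C minor → parallel is C major
C major scale: C D E F G A B
= C major; 7th degree = B


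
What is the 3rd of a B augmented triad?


Let's work it out.
Augmented triad = root + major 3rd (4 semitones) + augmented 5th (8 semitones)
A triad on B stacks thirds, so the chord tones use letter names B-D-F
Root: B
Major 3rd above B: D#
Augmented 5th above B: F##
The 3rd = D#


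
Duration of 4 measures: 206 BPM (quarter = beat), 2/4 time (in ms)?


Let's work it out.
Quarter-note beat duration = 60000 / 206 ms
Beats per measure (2/4) = 2
One measure = 2 × 60000 / 206 = 120000 / 206 ms
4 measures = 4 × 120000 / 206 = 480000 / 206
= 2330.1 ms


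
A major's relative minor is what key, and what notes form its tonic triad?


Reasoning:
The relative minor shares the major's key signature and starts on its 6th degree
6th degree = a major 6th above the tonic; a major 6th above A is F#
→ relative minor of A major is F# minor
Tonic triad of F# minor = root + minor 3rd + perfect 5th = F# A C#
= F# minor; triad = F# A C#


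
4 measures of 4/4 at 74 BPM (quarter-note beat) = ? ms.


Solution.
Quarter-note beat duration = 60000 / 74 ms
Beats per measure (4/4) = 4
One measure = 4 × 60000 / 74 = 240000 / 74 ms
4 measures = 4 × 240000 / 74 = 960000 / 74
= 12973.0 ms


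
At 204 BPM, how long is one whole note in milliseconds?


One quarter-note beat = 60000 / BPM = 60000 / 204 ms
Whole note = 4 × quarter note
Duration = 4 × 60000 / 204 = 240000 / 204
= 1176.5 ms


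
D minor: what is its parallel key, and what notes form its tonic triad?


Step by step:
Parallel keys share the same tonic but differ in mode
D minor → parallel is D major
Tonic triad of D major = D F# A
= D major; triad = D F# A


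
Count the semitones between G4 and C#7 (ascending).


Solution.
Absolute semitone position = octave×12 + chromatic position
G4: 4×12 + 7 = 55
C#7: 7×12 + 1 = 85
Difference = 85 - 55 = 30
= 30 semitones


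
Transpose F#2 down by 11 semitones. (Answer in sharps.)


Step by step:
F#2: chromatic position 6 in octave 2 → absolute = 2×12 + 6 = 30
Transpose down 11: 30 - 11 = 19
19 = 1×12 + 7 → G in octave 1
Result = G1


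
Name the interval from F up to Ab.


Letter names: F → A spans 3 letter names → a 3rd
Semitones: F → Ab = 3 half-steps
A 3rd of 3 semitones is a minor 3rd
= minor 3rd


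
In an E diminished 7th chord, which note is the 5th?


Diminished 7th chord = root + minor 3rd + diminished 5th + diminished 7th
Seventh chords stack in thirds, so the letter names are E-G-B-D
Root: E
Minor 3rd above E: G
Diminished 5th above E: Bb
Diminished 7th above E: Db
The 5th = Bb


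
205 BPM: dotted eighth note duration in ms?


One quarter-note beat = 60000 / BPM = 60000 / 205 ms
Dotted eighth note = 3/4 × quarter note
Duration = 3/4 × 60000 / 205 = 45000 / 205
= 219.5 ms


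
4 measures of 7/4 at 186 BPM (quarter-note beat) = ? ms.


Solution.
Quarter-note beat duration = 60000 / 186 ms
Beats per measure (7/4) = 7
One measure = 7 × 60000 / 186 = 420000 / 186 ms
4 measures = 4 × 420000 / 186 = 1680000 / 186
= 9032.3 ms


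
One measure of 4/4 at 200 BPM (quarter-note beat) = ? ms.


Step by step:
Quarter-note beat duration = 60000 / 200 ms
Beats per measure (4/4) = 4
One measure = 4 × 60000 / 200 = 240000 / 200 ms
= 1200.0 ms


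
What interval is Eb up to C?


Letter names: E → C spans 6 letter names → a 6th
Semitones: Eb → C = 9 half-steps
A 6th of 9 semitones is a major 6th
= major 6th


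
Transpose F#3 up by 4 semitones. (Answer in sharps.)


Reasoning:
F#3: chromatic position 6 in octave 3 → absolute = 3×12 + 6 = 42
Transpose up 4: 42 + 4 = 46
46 = 3×12 + 10 → A# in octave 3
Result = A#3


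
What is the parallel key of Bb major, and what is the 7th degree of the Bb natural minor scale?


Working:
Parallel keys share the same tonic but differ in mode
Bb major → parallel is Bb minor
Bb natural minor scale: Bb C Db Eb F Gb Ab
= Bb minor; 7th degree = Ab


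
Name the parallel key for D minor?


Let's work it out.
Parallel keys share the same tonic but differ in mode
D minor → parallel is D major
= D major


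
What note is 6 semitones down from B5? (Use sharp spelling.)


Working:
B5: chromatic position 11 in octave 5 → absolute = 5×12 + 11 = 71
Transpose down 6: 71 - 6 = 65
65 = 5×12 + 5 → F in octave 5
Result = F5


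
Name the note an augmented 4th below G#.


Solution.
A 4th spans 4 letter names, so from G we land on D
An augmented 4th = 6 semitones below G#
Spell D at that pitch: D
= D


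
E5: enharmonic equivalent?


Step by step:
Enharmonic notes sound the same pitch but are spelled with different letter names
E and Fb name the same pitch class
= Fb5


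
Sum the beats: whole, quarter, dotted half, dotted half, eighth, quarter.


Solution.
Beat values:
  whole = 4 beats
  quarter = 1 beat
  dotted half = 3 beats
  dotted half = 3 beats
  eighth = 0.5 beats
  quarter = 1 beat
Sum = 4 + 1 + 3 + 3 + 0.5 + 1
= 12.5 beats


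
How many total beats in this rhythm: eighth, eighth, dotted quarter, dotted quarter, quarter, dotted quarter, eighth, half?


Let's work it out.
Beat values:
  eighth = 0.5 beats
  eighth = 0.5 beats
  dotted quarter = 1.5 beats
  dotted quarter = 1.5 beats
  quarter = 1 beat
  dotted quarter = 1.5 beats
  eighth = 0.5 beats
  half = 2 beats
Sum = 0.5 + 0.5 + 1.5 + 1.5 + 1 + 1.5 + 0.5 + 2
= 9 beats


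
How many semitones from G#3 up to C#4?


Absolute semitone position = octave×12 + chromatic position
G#3: 3×12 + 8 = 44
C#4: 4×12 + 1 = 49
Difference = 49 - 44 = 5
= 5 semitones


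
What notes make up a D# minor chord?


Step by step:
Minor triad = root + minor 3rd (3 semitones) + perfect 5th (7 semitones)
A triad on D# stacks thirds, so the chord tones use letter names D-F-A
Root: D#
Minor 3rd above D#: F#
Perfect 5th above D#: A#
Chord = D# F# A#


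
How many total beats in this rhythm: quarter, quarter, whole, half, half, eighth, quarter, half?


Reasoning:
Beat values:
  quarter = 1 beat
  quarter = 1 beat
  whole = 4 beats
  half = 2 beats
  half = 2 beats
  eighth = 0.5 beats
  quarter = 1 beat
  half = 2 beats
Sum = 1 + 1 + 4 + 2 + 2 + 0.5 + 1 + 2
= 13.5 beats


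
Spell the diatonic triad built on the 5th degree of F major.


Working:
F major scale: F G A Bb C D E
Diatonic triad on degree 5 stacks scale notes 5, 7, 2: C E G
C→E = 4 semitones; C→G = 7 semitones → major triad
= C E G (major)


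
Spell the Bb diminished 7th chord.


Diminished 7th chord = root + minor 3rd + diminished 5th + diminished 7th
Seventh chords stack in thirds, so the letter names are B-D-F-A
Root: Bb
Minor 3rd above Bb: Db
Diminished 5th above Bb: Fb
Diminished 7th above Bb: Abb
Chord = Bb Db Fb Abb


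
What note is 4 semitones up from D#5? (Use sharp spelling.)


Solution.
D#5: chromatic position 3 in octave 5 → absolute = 5×12 + 3 = 63
Transpose up 4: 63 + 4 = 67
67 = 5×12 + 7 → G in octave 5
Result = G5


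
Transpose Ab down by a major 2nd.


Let's work it out.
major 2nd: 2 letter names, 2 semitones
Letter: A - 1 → G
Pitch: Ab - 2 semitones, spelled as a G → Gb
= Gb


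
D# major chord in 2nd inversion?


Reasoning:
Root position: D# F## A#
2nd inversion: move root and 3rd up an octave
Bass note: A#
Notes (bottom to top) = A# D# F##


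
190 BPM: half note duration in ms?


Step by step:
One quarter-note beat = 60000 / BPM = 60000 / 190 ms
Half note = 2 × quarter note
Duration = 2 × 60000 / 190 = 120000 / 190
= 631.6 ms


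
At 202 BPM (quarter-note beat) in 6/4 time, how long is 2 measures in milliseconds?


Let's work it out.
Quarter-note beat duration = 60000 / 202 ms
Beats per measure (6/4) = 6
One measure = 6 × 60000 / 202 = 360000 / 202 ms
2 measures = 2 × 360000 / 202 = 720000 / 202
= 3564.4 ms


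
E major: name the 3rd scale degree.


Reasoning:
Major scale pattern: W-W-H-W-W-W-H (2-2-1-2-2-2-1 semitones)
Starting from E:
  E + 2 semitones → F#
  F# + 2 semitones → G#
  G# + 1 semitone → A
  A + 2 semitones → B
  B + 2 semitones → C#
  C# + 2 semitones → D#
  D# + 1 semitone → E
Scale: E F# G# A B C# D#
Degree 3 = G#


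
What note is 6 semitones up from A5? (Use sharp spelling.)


A5: chromatic position 9 in octave 5 → absolute = 5×12 + 9 = 69
Transpose up 6: 69 + 6 = 75
75 = 6×12 + 3 → D# in octave 6
Result = D#6


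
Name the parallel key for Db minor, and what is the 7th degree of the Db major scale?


Reasoning:
Parallel keys share the same tonic but differ in mode
Db minor → parallel is Db major
Db major scale: Db Eb F Gb Ab Bb C
= Db major; 7th degree = C


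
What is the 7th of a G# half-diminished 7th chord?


Solution.
Half-diminished 7th chord = root + minor 3rd + diminished 5th + minor 7th
Seventh chords stack in thirds, so the letter names are G-B-D-F
Root: G#
Minor 3rd above G#: B
Diminished 5th above G#: D
Minor 7th above G#: F#
The 7th = F#


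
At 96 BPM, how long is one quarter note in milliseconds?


One quarter-note beat = 60000 / BPM = 60000 / 96 ms
Duration = 60000 / 96
= 625.0 ms


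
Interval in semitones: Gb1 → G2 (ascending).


Absolute semitone position = octave×12 + chromatic position
Gb1: 1×12 + 6 = 18
G2: 2×12 + 7 = 31
Difference = 31 - 18 = 13
= 13 semitones


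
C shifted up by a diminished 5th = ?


diminished 5th: 5 letter names, 6 semitones
Letter: C + 4 → G
Pitch: C + 6 semitones, spelled as a G → Gb
= Gb


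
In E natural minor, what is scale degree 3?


Solution.
Natural minor scale pattern: W-H-W-W-H-W-W (2-1-2-2-1-2-2 semitones)
Starting from E:
  E + 2 semitones → F#
  F# + 1 semitone → G
  G + 2 semitones → A
  A + 2 semitones → B
  B + 1 semitone → C
  C + 2 semitones → D
  D + 2 semitones → E
Scale: E F# G A B C D
Degree 3 = G


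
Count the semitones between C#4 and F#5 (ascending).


Let's work it out.
Absolute semitone position = octave×12 + chromatic position
C#4: 4×12 + 1 = 49
F#5: 5×12 + 6 = 66
Difference = 66 - 49 = 17
= 17 semitones


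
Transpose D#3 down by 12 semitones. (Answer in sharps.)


Step by step:
D#3: chromatic position 3 in octave 3 → absolute = 3×12 + 3 = 39
Transpose down 12: 39 - 12 = 27
27 = 2×12 + 3 → D# in octave 2
Result = D#2


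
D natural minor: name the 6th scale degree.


Reasoning:
Natural minor scale pattern: W-H-W-W-H-W-W (2-1-2-2-1-2-2 semitones)
Starting from D:
  D + 2 semitones → E
  E + 1 semitone → F
  F + 2 semitones → G
  G + 2 semitones → A
  A + 1 semitone → Bb
  Bb + 2 semitones → C
  C + 2 semitones → D
Scale: D E F G A Bb C
Degree 6 = Bb


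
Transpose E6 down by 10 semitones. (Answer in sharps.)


Solution.
E6: chromatic position 4 in octave 6 → absolute = 6×12 + 4 = 76
Transpose down 10: 76 - 10 = 66
66 = 5×12 + 6 → F# in octave 5
Result = F#5


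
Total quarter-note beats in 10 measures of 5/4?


Step by step:
Time signature 5/4: the bottom number 4 means the quarter note gets one count
The top number 5 means 5 quarter-note beats per measure
Total = 5 × 10 measures
= 50 quarter-note beats


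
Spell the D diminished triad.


Solution.
Diminished triad = root + minor 3rd (3 semitones) + diminished 5th (6 semitones)
A triad on D stacks thirds, so the chord tones use letter names D-F-A
Root: D
Minor 3rd above D: F
Diminished 5th above D: Ab
Chord = D F Ab


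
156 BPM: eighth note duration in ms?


Solution.
One quarter-note beat = 60000 / BPM = 60000 / 156 ms
Eighth note = 1/2 × quarter note
Duration = 1/2 × 60000 / 156 = 30000 / 156
= 192.3 ms


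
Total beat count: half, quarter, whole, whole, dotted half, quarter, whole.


Let's work it out.
Beat values:
  half = 2 beats
  quarter = 1 beat
  whole = 4 beats
  whole = 4 beats
  dotted half = 3 beats
  quarter = 1 beat
  whole = 4 beats
Sum = 2 + 1 + 4 + 4 + 3 + 1 + 4
= 19 beats


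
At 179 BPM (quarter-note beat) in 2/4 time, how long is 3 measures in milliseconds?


Solution.
Quarter-note beat duration = 60000 / 179 ms
Beats per measure (2/4) = 2
One measure = 2 × 60000 / 179 = 120000 / 179 ms
3 measures = 3 × 120000 / 179 = 360000 / 179
= 2011.2 ms


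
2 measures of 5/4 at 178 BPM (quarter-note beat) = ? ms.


Reasoning:
Quarter-note beat duration = 60000 / 178 ms
Beats per measure (5/4) = 5
One measure = 5 × 60000 / 178 = 300000 / 178 ms
2 measures = 2 × 300000 / 178 = 600000 / 178
= 3370.8 ms


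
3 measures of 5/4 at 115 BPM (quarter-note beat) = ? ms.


Quarter-note beat duration = 60000 / 115 ms
Beats per measure (5/4) = 5
One measure = 5 × 60000 / 115 = 300000 / 115 ms
3 measures = 3 × 300000 / 115 = 900000 / 115
= 7826.1 ms


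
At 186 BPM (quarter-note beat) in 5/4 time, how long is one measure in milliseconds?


Quarter-note beat duration = 60000 / 186 ms
Beats per measure (5/4) = 5
One measure = 5 × 60000 / 186 = 300000 / 186 ms
= 1612.9 ms


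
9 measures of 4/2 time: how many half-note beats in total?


Time signature 4/2: the bottom number 2 means the half note gets one count
The top number 4 means 4 half-note beats per measure
Total = 4 × 9 measures
= 36 half-note beats


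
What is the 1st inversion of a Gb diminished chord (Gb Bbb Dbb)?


Reasoning:
Root position: Gb Bbb Dbb
1st inversion: move root up an octave
Bass note: Bbb
Notes (bottom to top) = Bbb Dbb Gb


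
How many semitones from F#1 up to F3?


Absolute semitone position = octave×12 + chromatic position
F#1: 1×12 + 6 = 18
F3: 3×12 + 5 = 41
Difference = 41 - 18 = 23
= 23 semitones


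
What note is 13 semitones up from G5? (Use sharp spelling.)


Step by step:
G5: chromatic position 7 in octave 5 → absolute = 5×12 + 7 = 67
Transpose up 13: 67 + 13 = 80
80 = 6×12 + 8 → G# in octave 6
Result = G#6


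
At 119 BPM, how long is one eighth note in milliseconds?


Reasoning:
One quarter-note beat = 60000 / BPM = 60000 / 119 ms
Eighth note = 1/2 × quarter note
Duration = 1/2 × 60000 / 119 = 30000 / 119
= 252.1 ms


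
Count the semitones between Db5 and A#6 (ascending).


Absolute semitone position = octave×12 + chromatic position
Db5: 5×12 + 1 = 61
A#6: 6×12 + 10 = 82
Difference = 82 - 61 = 21
= 21 semitones


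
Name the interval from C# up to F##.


Step by step:
Letter names: C → F spans 4 letter names → a 4th
Semitones: C# → F## = 6 half-steps
A 4th of 6 semitones is an augmented 4th
= augmented 4th


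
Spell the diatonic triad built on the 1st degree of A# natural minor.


Step by step:
A# natural minor scale: A# B# C# D# E# F# G#
Diatonic triad on degree 1 stacks scale notes 1, 3, 5: A# C# E#
A#→C# = 3 semitones; A#→E# = 7 semitones → minor triad
= A# C# E# (minor)


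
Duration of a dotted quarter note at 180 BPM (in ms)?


Let's work it out.
One quarter-note beat = 60000 / BPM = 60000 / 180 ms
Dotted quarter note = 3/2 × quarter note
Duration = 3/2 × 60000 / 180 = 90000 / 180
= 500.0 ms


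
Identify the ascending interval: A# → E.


Reasoning:
Letter names: A → E spans 5 letter names → a 5th
Semitones: A# → E = 6 half-steps
A 5th of 6 semitones is a diminished 5th
= diminished 5th


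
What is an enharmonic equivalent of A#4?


Enharmonic notes sound the same pitch but are spelled with different letter names
A# and Bb name the same pitch class
= Bb4


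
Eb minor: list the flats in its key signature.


Flat minor keys: A(0), D(1), G(2), C(3), F(4), Bb(5), Eb(6), Ab(7)
Eb minor has 6 flats
Order of flats: Bb Eb Ab Db Gb Cb Fb → first 6: Bb, Eb, Ab, Db, Gb, Cb
= Bb, Eb, Ab, Db, Gb, Cb


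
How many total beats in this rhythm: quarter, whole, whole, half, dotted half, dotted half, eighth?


Solution.
Beat values:
  quarter = 1 beat
  whole = 4 beats
  whole = 4 beats
  half = 2 beats
  dotted half = 3 beats
  dotted half = 3 beats
  eighth = 0.5 beats
Sum = 1 + 4 + 4 + 2 + 3 + 3 + 0.5
= 17.5 beats


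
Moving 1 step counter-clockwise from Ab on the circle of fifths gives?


Solution.
Each counter-clockwise step moves down a perfect 5th (= up a perfect 4th)
From Ab: Ab → Db
= Db


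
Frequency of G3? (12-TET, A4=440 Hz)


Step by step:
f = 440 × 2^(n/12) where n = semitones from A4
G3: -14 semitones from A4
f = 440 × 2^(-14/12)
f = 196.00 Hz


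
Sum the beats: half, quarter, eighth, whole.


Beat values:
  half = 2 beats
  quarter = 1 beat
  eighth = 0.5 beats
  whole = 4 beats
Sum = 2 + 1 + 0.5 + 4
= 7.5 beats


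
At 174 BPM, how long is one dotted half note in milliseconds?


One quarter-note beat = 60000 / BPM = 60000 / 174 ms
Dotted half note = 3 × quarter note
Duration = 3 × 60000 / 174 = 180000 / 174
= 1034.5 ms


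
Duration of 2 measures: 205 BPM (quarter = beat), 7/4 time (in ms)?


Working:
Quarter-note beat duration = 60000 / 205 ms
Beats per measure (7/4) = 7
One measure = 7 × 60000 / 205 = 420000 / 205 ms
2 measures = 2 × 420000 / 205 = 840000 / 205
= 4097.6 ms


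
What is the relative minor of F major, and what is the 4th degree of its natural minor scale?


Reasoning:
The relative minor shares the major's key signature and starts on its 6th degree
6th degree = a major 6th above the tonic; a major 6th above F is D
→ relative minor of F major is D minor
D natural minor scale: D E F G A Bb C
= D minor; 4th degree = G


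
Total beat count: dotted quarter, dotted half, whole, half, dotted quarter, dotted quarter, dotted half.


Beat values:
  dotted quarter = 1.5 beats
  dotted half = 3 beats
  whole = 4 beats
  half = 2 beats
  dotted quarter = 1.5 beats
  dotted quarter = 1.5 beats
  dotted half = 3 beats
Sum = 1.5 + 3 + 4 + 2 + 1.5 + 1.5 + 3
= 16.5 beats


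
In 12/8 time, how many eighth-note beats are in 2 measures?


Time signature 12/8: the bottom number 8 means the eighth note gets one count
The top number 12 means 12 eighth-note beats per measure
Total = 12 × 2 measures
= 24 eighth-note beats


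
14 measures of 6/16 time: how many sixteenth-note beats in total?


Reasoning:
Time signature 6/16: the bottom number 16 means the sixteenth note gets one count
The top number 6 means 6 sixteenth-note beats per measure
Total = 6 × 14 measures
= 84 sixteenth-note beats


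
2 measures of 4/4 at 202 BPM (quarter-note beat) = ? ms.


Quarter-note beat duration = 60000 / 202 ms
Beats per measure (4/4) = 4
One measure = 4 × 60000 / 202 = 240000 / 202 ms
2 measures = 2 × 240000 / 202 = 480000 / 202
= 2376.2 ms


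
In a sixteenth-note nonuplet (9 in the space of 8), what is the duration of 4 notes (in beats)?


Let's work it out.
Nonuplet: 9 notes occupy the space of 8 sixteenth notes
Space = 8 × 1/4 = 2 beats
Each nonuplet note = 2 / 9 = 2/9 beats
4 notes = 4 × 2/9 = 8/9
= 8/9 beats


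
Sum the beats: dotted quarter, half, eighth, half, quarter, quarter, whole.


Solution.
Beat values:
  dotted quarter = 1.5 beats
  half = 2 beats
  eighth = 0.5 beats
  half = 2 beats
  quarter = 1 beat
  quarter = 1 beat
  whole = 4 beats
Sum = 1.5 + 2 + 0.5 + 2 + 1 + 1 + 4
= 12 beats


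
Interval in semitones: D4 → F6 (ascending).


Step by step:
Absolute semitone position = octave×12 + chromatic position
D4: 4×12 + 2 = 50
F6: 6×12 + 5 = 77
Difference = 77 - 50 = 27
= 27 semitones


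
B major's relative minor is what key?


Solution.
The relative minor shares the major's key signature and starts on its 6th degree
6th degree = a major 6th above the tonic; a major 6th above B is G#
→ relative minor of B major is G# minor
= G# minor


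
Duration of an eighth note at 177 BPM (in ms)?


Solution.
One quarter-note beat = 60000 / BPM = 60000 / 177 ms
Eighth note = 1/2 × quarter note
Duration = 1/2 × 60000 / 177 = 30000 / 177
= 169.5 ms


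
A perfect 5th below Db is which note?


Reasoning:
A 5th spans 5 letter names, so from D we land on G
A perfect 5th = 7 semitones below Db
Spell G at that pitch: Gb
= Gb


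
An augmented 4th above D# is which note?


Step by step:
A 4th spans 4 letter names, so from D we land on G
An augmented 4th = 6 semitones above D#
Spell G at that pitch: G##
= G##


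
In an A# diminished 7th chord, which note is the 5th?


Working:
Diminished 7th chord = root + minor 3rd + diminished 5th + diminished 7th
Seventh chords stack in thirds, so the letter names are A-C-E-G
Root: A#
Minor 3rd above A#: C#
Diminished 5th above A#: E
Diminished 7th above A#: G
The 5th = E


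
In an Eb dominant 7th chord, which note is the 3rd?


Let's work it out.
Dominant 7th chord = root + major 3rd + perfect 5th + minor 7th
Seventh chords stack in thirds, so the letter names are E-G-B-D
Root: Eb
Major 3rd above Eb: G
Perfect 5th above Eb: Bb
Minor 7th above Eb: Db
The 3rd = G


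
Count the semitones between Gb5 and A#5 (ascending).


Absolute semitone position = octave×12 + chromatic position
Gb5: 5×12 + 6 = 66
A#5: 5×12 + 10 = 70
Difference = 70 - 66 = 4
= 4 semitones


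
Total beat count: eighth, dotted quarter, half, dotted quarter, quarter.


Reasoning:
Beat values:
  eighth = 0.5 beats
  dotted quarter = 1.5 beats
  half = 2 beats
  dotted quarter = 1.5 beats
  quarter = 1 beat
Sum = 0.5 + 1.5 + 2 + 1.5 + 1
= 6.5 beats


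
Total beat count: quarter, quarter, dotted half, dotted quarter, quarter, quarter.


Solution.
Beat values:
  quarter = 1 beat
  quarter = 1 beat
  dotted half = 3 beats
  dotted quarter = 1.5 beats
  quarter = 1 beat
  quarter = 1 beat
Sum = 1 + 1 + 3 + 1.5 + 1 + 1
= 8.5 beats


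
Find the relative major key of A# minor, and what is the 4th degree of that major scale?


Let's work it out.
The relative major shares the key signature and is a minor 3rd above the minor tonic
A minor 3rd above A# is C#
→ relative major of A# minor is C# major
C# major scale: C# D# E# F# G# A# B#
= C# major; 4th degree = F#


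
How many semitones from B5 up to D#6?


Step by step:
Absolute semitone position = octave×12 + chromatic position
B5: 5×12 + 11 = 71
D#6: 6×12 + 3 = 75
Difference = 75 - 71 = 4
= 4 semitones


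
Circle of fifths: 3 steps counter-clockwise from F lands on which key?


Let's work it out.
Each counter-clockwise step moves down a perfect 5th (= up a perfect 4th)
From F: F → Bb → Eb → Ab
= Ab


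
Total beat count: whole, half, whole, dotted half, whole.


Working:
Beat values:
  whole = 4 beats
  half = 2 beats
  whole = 4 beats
  dotted half = 3 beats
  whole = 4 beats
Sum = 4 + 2 + 4 + 3 + 4
= 17 beats


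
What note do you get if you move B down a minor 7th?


minor 7th: 7 letter names, 10 semitones
Letter: B - 6 → C
Pitch: B - 10 semitones, spelled as a C → C#
= C#


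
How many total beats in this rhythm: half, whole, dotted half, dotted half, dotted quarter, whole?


Reasoning:
Beat values:
  half = 2 beats
  whole = 4 beats
  dotted half = 3 beats
  dotted half = 3 beats
  dotted quarter = 1.5 beats
  whole = 4 beats
Sum = 2 + 4 + 3 + 3 + 1.5 + 4
= 17.5 beats


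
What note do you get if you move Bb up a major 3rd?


Step by step:
major 3rd: 3 letter names, 4 semitones
Letter: B + 2 → D
Pitch: Bb + 4 semitones, spelled as a D → D
= D


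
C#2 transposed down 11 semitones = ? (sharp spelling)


Step by step:
C#2: chromatic position 1 in octave 2 → absolute = 2×12 + 1 = 25
Transpose down 11: 25 - 11 = 14
14 = 1×12 + 2 → D in octave 1
Result = D1


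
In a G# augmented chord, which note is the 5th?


Let's work it out.
Augmented triad = root + major 3rd (4 semitones) + augmented 5th (8 semitones)
A triad on G# stacks thirds, so the chord tones use letter names G-B-D
Root: G#
Major 3rd above G#: B#
Augmented 5th above G#: D##
The 5th = D##


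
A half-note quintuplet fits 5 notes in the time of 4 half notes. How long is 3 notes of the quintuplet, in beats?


Let's work it out.
Quintuplet: 5 notes occupy the space of 4 half notes
Space = 4 × 2 = 8 beats
Each quintuplet note = 8 / 5 = 8/5 beats
3 notes = 3 × 8/5 = 24/5
= 24/5 beats


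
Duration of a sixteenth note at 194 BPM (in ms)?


One quarter-note beat = 60000 / BPM = 60000 / 194 ms
Sixteenth note = 1/4 × quarter note
Duration = 1/4 × 60000 / 194 = 15000 / 194
= 77.3 ms


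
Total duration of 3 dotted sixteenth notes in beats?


Base sixteenth note = 1/4 beats
Dot 1 adds half the previous value: +1/8
One dotted sixteenth = 1/4 + 1/8 = 3/8
3 of them = 3 × 3/8 = 9/8
= 9/8 beats


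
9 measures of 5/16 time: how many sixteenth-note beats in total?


Reasoning:
Time signature 5/16: the bottom number 16 means the sixteenth note gets one count
The top number 5 means 5 sixteenth-note beats per measure
Total = 5 × 9 measures
= 45 sixteenth-note beats


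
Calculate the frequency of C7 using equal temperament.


Step by step:
f = 440 × 2^(n/12) where n = semitones from A4
C7: 27 semitones from A4
f = 440 × 2^(27/12)
f = 2093.00 Hz


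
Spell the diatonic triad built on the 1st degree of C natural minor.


Let's work it out.
C natural minor scale: C D Eb F G Ab Bb
Diatonic triad on degree 1 stacks scale notes 1, 3, 5: C Eb G
C→Eb = 3 semitones; C→G = 7 semitones → minor triad
= C Eb G (minor)


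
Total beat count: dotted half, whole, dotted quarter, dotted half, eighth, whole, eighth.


Let's work it out.
Beat values:
  dotted half = 3 beats
  whole = 4 beats
  dotted quarter = 1.5 beats
  dotted half = 3 beats
  eighth = 0.5 beats
  whole = 4 beats
  eighth = 0.5 beats
Sum = 3 + 4 + 1.5 + 3 + 0.5 + 4 + 0.5
= 16.5 beats


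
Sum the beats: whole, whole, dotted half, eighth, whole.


Beat values:
  whole = 4 beats
  whole = 4 beats
  dotted half = 3 beats
  eighth = 0.5 beats
  whole = 4 beats
Sum = 4 + 4 + 3 + 0.5 + 4
= 15.5 beats


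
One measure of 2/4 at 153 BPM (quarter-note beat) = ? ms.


Solution.
Quarter-note beat duration = 60000 / 153 ms
Beats per measure (2/4) = 2
One measure = 2 × 60000 / 153 = 120000 / 153 ms
= 784.3 ms


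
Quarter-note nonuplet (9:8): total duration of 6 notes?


Let's work it out.
Nonuplet: 9 notes occupy the space of 8 quarter notes
Space = 8 × 1 = 8 beats
Each nonuplet note = 8 / 9 = 8/9 beats
6 notes = 6 × 8/9 = 16/3
= 16/3 beats


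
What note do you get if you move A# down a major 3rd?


Let's work it out.
major 3rd: 3 letter names, 4 semitones
Letter: A - 2 → F
Pitch: A# - 4 semitones, spelled as an F → F#
= F#


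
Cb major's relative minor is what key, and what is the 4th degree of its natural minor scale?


Reasoning:
The relative minor shares the major's key signature and starts on its 6th degree
6th degree = a major 6th above the tonic; a major 6th above Cb is Ab
→ relative minor of Cb major is Ab minor
Ab natural minor scale: Ab Bb Cb Db Eb Fb Gb
= Ab minor; 4th degree = Db


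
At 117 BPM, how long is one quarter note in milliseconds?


One quarter-note beat = 60000 / BPM = 60000 / 117 ms
Duration = 60000 / 117
= 512.8 ms


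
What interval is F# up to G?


Solution.
Letter names: F → G spans 2 letter names → a 2nd
Semitones: F# → G = 1 half-step
A 2nd of 1 semitone is a minor 2nd
= minor 2nd


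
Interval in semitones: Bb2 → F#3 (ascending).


Absolute semitone position = octave×12 + chromatic position
Bb2: 2×12 + 10 = 34
F#3: 3×12 + 6 = 42
Difference = 42 - 34 = 8
= 8 semitones


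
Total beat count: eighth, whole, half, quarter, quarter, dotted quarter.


Solution.
Beat values:
  eighth = 0.5 beats
  whole = 4 beats
  half = 2 beats
  quarter = 1 beat
  quarter = 1 beat
  dotted quarter = 1.5 beats
Sum = 0.5 + 4 + 2 + 1 + 1 + 1.5
= 10 beats


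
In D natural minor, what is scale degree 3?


Natural minor scale pattern: W-H-W-W-H-W-W (2-1-2-2-1-2-2 semitones)
Starting from D:
  D + 2 semitones → E
  E + 1 semitone → F
  F + 2 semitones → G
  G + 2 semitones → A
  A + 1 semitone → Bb
  Bb + 2 semitones → C
  C + 2 semitones → D
Scale: D E F G A Bb C
Degree 3 = F


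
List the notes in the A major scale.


Step by step:
Major scale pattern: W-W-H-W-W-W-H (2-2-1-2-2-2-1 semitones)
Starting from A:
  A + 2 semitones → B
  B + 2 semitones → C#
  C# + 1 semitone → D
  D + 2 semitones → E
  E + 2 semitones → F#
  F# + 2 semitones → G#
  G# + 1 semitone → A
Scale = A B C# D E F# G#


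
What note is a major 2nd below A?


Let's work it out.
A 2nd spans 2 letter names, so from A we land on G
A major 2nd = 2 semitones below A
Spell G at that pitch: G
= G


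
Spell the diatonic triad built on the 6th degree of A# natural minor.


A# natural minor scale: A# B# C# D# E# F# G#
Diatonic triad on degree 6 stacks scale notes 6, 1, 3: F# A# C#
F#→A# = 4 semitones; F#→C# = 7 semitones → major triad
= F# A# C# (major)


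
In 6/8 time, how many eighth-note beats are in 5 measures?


Let's work it out.
Time signature 6/8: the bottom number 8 means the eighth note gets one count
The top number 6 means 6 eighth-note beats per measure
Total = 6 × 5 measures
= 30 eighth-note beats


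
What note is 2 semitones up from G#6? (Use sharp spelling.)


Solution.
G#6: chromatic position 8 in octave 6 → absolute = 6×12 + 8 = 80
Transpose up 2: 80 + 2 = 82
82 = 6×12 + 10 → A# in octave 6
Result = A#6


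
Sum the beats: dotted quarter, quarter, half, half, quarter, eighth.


Beat values:
  dotted quarter = 1.5 beats
  quarter = 1 beat
  half = 2 beats
  half = 2 beats
  quarter = 1 beat
  eighth = 0.5 beats
Sum = 1.5 + 1 + 2 + 2 + 1 + 0.5
= 8 beats


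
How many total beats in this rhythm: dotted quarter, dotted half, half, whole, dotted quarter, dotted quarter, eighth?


Reasoning:
Beat values:
  dotted quarter = 1.5 beats
  dotted half = 3 beats
  half = 2 beats
  whole = 4 beats
  dotted quarter = 1.5 beats
  dotted quarter = 1.5 beats
  eighth = 0.5 beats
Sum = 1.5 + 3 + 2 + 4 + 1.5 + 1.5 + 0.5
= 14 beats


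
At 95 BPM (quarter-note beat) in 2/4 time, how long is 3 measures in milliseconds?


Reasoning:
Quarter-note beat duration = 60000 / 95 ms
Beats per measure (2/4) = 2
One measure = 2 × 60000 / 95 = 120000 / 95 ms
3 measures = 3 × 120000 / 95 = 360000 / 95
= 3789.5 ms


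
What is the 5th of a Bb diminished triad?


Let's work it out.
Diminished triad = root + minor 3rd (3 semitones) + diminished 5th (6 semitones)
A triad on Bb stacks thirds, so the chord tones use letter names B-D-F
Root: Bb
Minor 3rd above Bb: Db
Diminished 5th above Bb: Fb
The 5th = Fb


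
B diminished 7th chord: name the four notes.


Step by step:
Diminished 7th chord = root + minor 3rd + diminished 5th + diminished 7th
Seventh chords stack in thirds, so the letter names are B-D-F-A
Root: B
Minor 3rd above B: D
Diminished 5th above B: F
Diminished 7th above B: Ab
Chord = B D F Ab


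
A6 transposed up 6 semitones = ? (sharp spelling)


Let's work it out.
A6: chromatic position 9 in octave 6 → absolute = 6×12 + 9 = 81
Transpose up 6: 81 + 6 = 87
87 = 7×12 + 3 → D# in octave 7
Result = D#7


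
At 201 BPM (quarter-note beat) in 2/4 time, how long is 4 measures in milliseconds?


Solution.
Quarter-note beat duration = 60000 / 201 ms
Beats per measure (2/4) = 2
One measure = 2 × 60000 / 201 = 120000 / 201 ms
4 measures = 4 × 120000 / 201 = 480000 / 201
= 2388.1 ms


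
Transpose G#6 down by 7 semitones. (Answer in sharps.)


Let's work it out.
G#6: chromatic position 8 in octave 6 → absolute = 6×12 + 8 = 80
Transpose down 7: 80 - 7 = 73
73 = 6×12 + 1 → C# in octave 6
Result = C#6


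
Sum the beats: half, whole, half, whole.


Solution.
Beat values:
  half = 2 beats
  whole = 4 beats
  half = 2 beats
  whole = 4 beats
Sum = 2 + 4 + 2 + 4
= 12 beats


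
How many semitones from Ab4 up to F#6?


Working:
Absolute semitone position = octave×12 + chromatic position
Ab4: 4×12 + 8 = 56
F#6: 6×12 + 6 = 78
Difference = 78 - 56 = 22
= 22 semitones


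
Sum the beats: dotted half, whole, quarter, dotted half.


Step by step:
Beat values:
  dotted half = 3 beats
  whole = 4 beats
  quarter = 1 beat
  dotted half = 3 beats
Sum = 3 + 4 + 1 + 3
= 11 beats


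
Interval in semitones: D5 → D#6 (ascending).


Let's work it out.
Absolute semitone position = octave×12 + chromatic position
D5: 5×12 + 2 = 62
D#6: 6×12 + 3 = 75
Difference = 75 - 62 = 13
= 13 semitones


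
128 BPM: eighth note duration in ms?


Working:
One quarter-note beat = 60000 / BPM = 60000 / 128 ms
Eighth note = 1/2 × quarter note
Duration = 1/2 × 60000 / 128 = 30000 / 128
= 234.4 ms


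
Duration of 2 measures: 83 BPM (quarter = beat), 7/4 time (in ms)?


Solution.
Quarter-note beat duration = 60000 / 83 ms
Beats per measure (7/4) = 7
One measure = 7 × 60000 / 83 = 420000 / 83 ms
2 measures = 2 × 420000 / 83 = 840000 / 83
= 10120.5 ms


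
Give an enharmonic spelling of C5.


Let's work it out.
Enharmonic notes sound the same pitch but are spelled with different letter names
C and Dbb name the same pitch class
= Dbb5


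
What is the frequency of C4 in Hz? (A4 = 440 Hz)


Step by step:
f = 440 × 2^(n/12) where n = semitones from A4
C4: -9 semitones from A4
f = 440 × 2^(-9/12)
f = 261.63 Hz


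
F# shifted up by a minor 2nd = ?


Solution.
minor 2nd: 2 letter names, 1 semitones
Letter: F + 1 → G
Pitch: F# + 1 semitones, spelled as a G → G
= G


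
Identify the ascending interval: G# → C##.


Solution.
Letter names: G → C spans 4 letter names → a 4th
Semitones: G# → C## = 6 half-steps
A 4th of 6 semitones is an augmented 4th
= augmented 4th


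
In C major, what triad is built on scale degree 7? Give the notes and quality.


C major scale: C D E F G A B
Diatonic triad on degree 7 stacks scale notes 7, 2, 4: B D F
B→D = 3 semitones; B→F = 6 semitones → diminished triad
= B D F (diminished)


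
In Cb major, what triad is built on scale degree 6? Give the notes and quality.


Cb major scale: Cb Db Eb Fb Gb Ab Bb
Diatonic triad on degree 6 stacks scale notes 6, 1, 3: Ab Cb Eb
Ab→Cb = 3 semitones; Ab→Eb = 7 semitones → minor triad
= Ab Cb Eb (minor)


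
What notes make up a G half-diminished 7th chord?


Solution.
Half-diminished 7th chord = root + minor 3rd + diminished 5th + minor 7th
Seventh chords stack in thirds, so the letter names are G-B-D-F
Root: G
Minor 3rd above G: Bb
Diminished 5th above G: Db
Minor 7th above G: F
Chord = G Bb Db F


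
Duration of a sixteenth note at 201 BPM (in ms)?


One quarter-note beat = 60000 / BPM = 60000 / 201 ms
Sixteenth note = 1/4 × quarter note
Duration = 1/4 × 60000 / 201 = 15000 / 201
= 74.6 ms


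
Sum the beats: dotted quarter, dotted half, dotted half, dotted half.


Step by step:
Beat values:
  dotted quarter = 1.5 beats
  dotted half = 3 beats
  dotted half = 3 beats
  dotted half = 3 beats
Sum = 1.5 + 3 + 3 + 3
= 10.5 beats


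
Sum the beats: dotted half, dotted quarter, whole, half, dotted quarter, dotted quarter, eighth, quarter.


Beat values:
  dotted half = 3 beats
  dotted quarter = 1.5 beats
  whole = 4 beats
  half = 2 beats
  dotted quarter = 1.5 beats
  dotted quarter = 1.5 beats
  eighth = 0.5 beats
  quarter = 1 beat
Sum = 3 + 1.5 + 4 + 2 + 1.5 + 1.5 + 0.5 + 1
= 15 beats


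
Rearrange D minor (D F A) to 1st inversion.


Let's work it out.
Root position: D F A
1st inversion: move root up an octave
Bass note: F
Notes (bottom to top) = F A D


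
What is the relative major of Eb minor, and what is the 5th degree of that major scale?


Let's work it out.
The relative major shares the key signature and is a minor 3rd above the minor tonic
A minor 3rd above Eb is Gb
→ relative major of Eb minor is Gb major
Gb major scale: Gb Ab Bb Cb Db Eb F
= Gb major; 5th degree = Db


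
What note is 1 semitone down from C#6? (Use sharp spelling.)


C#6: chromatic position 1 in octave 6 → absolute = 6×12 + 1 = 73
Transpose down 1: 73 - 1 = 72
72 = 6×12 + 0 → C in octave 6
Result = C6


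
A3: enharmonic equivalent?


Step by step:
Enharmonic notes sound the same pitch but are spelled with different letter names
A and G## name the same pitch class
= G##3


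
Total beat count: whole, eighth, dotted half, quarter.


Let's work it out.
Beat values:
  whole = 4 beats
  eighth = 0.5 beats
  dotted half = 3 beats
  quarter = 1 beat
Sum = 4 + 0.5 + 3 + 1
= 8.5 beats


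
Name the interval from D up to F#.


Solution.
Letter names: D → F spans 3 letter names → a 3rd
Semitones: D → F# = 4 half-steps
A 3rd of 4 semitones is a major 3rd
= major 3rd


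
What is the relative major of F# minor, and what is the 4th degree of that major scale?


Let's work it out.
The relative major shares the key signature and is a minor 3rd above the minor tonic
A minor 3rd above F# is A
→ relative major of F# minor is A major
A major scale: A B C# D E F# G#
= A major; 4th degree = D


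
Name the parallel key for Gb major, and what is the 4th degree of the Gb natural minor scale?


Let's work it out.
Parallel keys share the same tonic but differ in mode
Gb major → parallel is Gb minor
Gb natural minor scale: Gb Ab Bbb Cb Db Ebb Fb
= Gb minor; 4th degree = Cb


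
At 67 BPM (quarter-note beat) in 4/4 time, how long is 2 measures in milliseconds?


Quarter-note beat duration = 60000 / 67 ms
Beats per measure (4/4) = 4
One measure = 4 × 60000 / 67 = 240000 / 67 ms
2 measures = 2 × 240000 / 67 = 480000 / 67
= 7164.2 ms


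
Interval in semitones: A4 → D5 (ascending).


Let's work it out.
Absolute semitone position = octave×12 + chromatic position
A4: 4×12 + 9 = 57
D5: 5×12 + 2 = 62
Difference = 62 - 57 = 5
= 5 semitones


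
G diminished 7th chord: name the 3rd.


Let's work it out.
Diminished 7th chord = root + minor 3rd + diminished 5th + diminished 7th
Seventh chords stack in thirds, so the letter names are G-B-D-F
Root: G
Minor 3rd above G: Bb
Diminished 5th above G: Db
Diminished 7th above G: Fb
The 3rd = Bb


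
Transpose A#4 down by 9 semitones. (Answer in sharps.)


A#4: chromatic position 10 in octave 4 → absolute = 4×12 + 10 = 58
Transpose down 9: 58 - 9 = 49
49 = 4×12 + 1 → C# in octave 4
Result = C#4


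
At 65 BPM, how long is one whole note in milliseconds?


Working:
One quarter-note beat = 60000 / BPM = 60000 / 65 ms
Whole note = 4 × quarter note
Duration = 4 × 60000 / 65 = 240000 / 65
= 3692.3 ms


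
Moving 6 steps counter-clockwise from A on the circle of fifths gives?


Each counter-clockwise step moves down a perfect 5th (= up a perfect 4th)
From A: A → D → G → C → F → Bb → Eb
= Eb


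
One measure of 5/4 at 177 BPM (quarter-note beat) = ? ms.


Quarter-note beat duration = 60000 / 177 ms
Beats per measure (5/4) = 5
One measure = 5 × 60000 / 177 = 300000 / 177 ms
= 1694.9 ms


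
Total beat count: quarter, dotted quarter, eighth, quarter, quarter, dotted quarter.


Solution.
Beat values:
  quarter = 1 beat
  dotted quarter = 1.5 beats
  eighth = 0.5 beats
  quarter = 1 beat
  quarter = 1 beat
  dotted quarter = 1.5 beats
Sum = 1 + 1.5 + 0.5 + 1 + 1 + 1.5
= 6.5 beats


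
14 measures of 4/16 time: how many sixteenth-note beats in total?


Time signature 4/16: the bottom number 16 means the sixteenth note gets one count
The top number 4 means 4 sixteenth-note beats per measure
Total = 4 × 14 measures
= 56 sixteenth-note beats
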